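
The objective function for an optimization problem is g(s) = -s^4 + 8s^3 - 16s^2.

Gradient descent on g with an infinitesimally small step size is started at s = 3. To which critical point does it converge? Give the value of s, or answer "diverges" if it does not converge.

g'(s) = -4s(s - 4)(s - 2), so g'(3) = 12.
Gradient descent moves in the -g' direction, i.e. s is decreasing.
The nearest critical point in that direction is s = 2, where g'' = 16 > 0 (a local minimum). The iterate converges there.

2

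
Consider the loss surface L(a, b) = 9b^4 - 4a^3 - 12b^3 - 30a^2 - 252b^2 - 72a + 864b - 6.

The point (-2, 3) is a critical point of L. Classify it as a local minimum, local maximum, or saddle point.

saddle point

The mixed partial ∂²L/∂a∂b is 0, so the Hessian at any point is diag(L_aa, L_bb) = diag(-12(2a + 5), 36(3b^2 - 2b - 14)).
At (-2, 3): H = diag(-12, 252).
The eigenvalues have opposite signs, so H is indefinite: a saddle point.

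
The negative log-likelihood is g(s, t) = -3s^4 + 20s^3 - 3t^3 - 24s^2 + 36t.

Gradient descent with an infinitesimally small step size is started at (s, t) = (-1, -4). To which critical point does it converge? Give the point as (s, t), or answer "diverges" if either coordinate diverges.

diverges

g is separable, so gradient descent decouples: s follows -∂g/∂s, t follows -∂g/∂t.
∂g/∂s = -12s(s - 4)(s - 1); at s=-1 this is 120, so s decreases.
∂g/∂t = -9(t - 2)(t + 2); at t=-4 this is -108, so t increases.
The s-coordinate has no critical point in that direction and runs off to infinity.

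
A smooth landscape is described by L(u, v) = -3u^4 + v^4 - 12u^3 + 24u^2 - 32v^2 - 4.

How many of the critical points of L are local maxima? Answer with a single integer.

2

L separates as a function of u plus a function of v, so ∇L=0 decouples.
∂L/∂u = -12u(u - 1)(u + 4) = 0 at u ∈ {-4, 0, 1}; ∂L/∂v = 4v(v - 4)(v + 4) = 0 at v ∈ {-4, 0, 4}.
The Hessian is diagonal: diag(L_uu, L_vv). Second derivatives: L_uu(-4)=-240, L_uu(0)=48, L_uu(1)=-60; L_vv(-4)=128, L_vv(0)=-64, L_vv(4)=128.
Local maxima occur where both diagonal entries negative: (-4, 0), (1, 0). Count: 2.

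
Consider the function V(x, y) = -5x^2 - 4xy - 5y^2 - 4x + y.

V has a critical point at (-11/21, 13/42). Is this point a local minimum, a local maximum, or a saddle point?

The Hessian of V is constant: H = [[-10, -4], [-4, -10]].
det(H) = (-10)·(-10) − (-4)² = 84.
det(H) > 0 and tr(H) = -20 < 0, so H is negative definite and the point is a local maximum.

local maximum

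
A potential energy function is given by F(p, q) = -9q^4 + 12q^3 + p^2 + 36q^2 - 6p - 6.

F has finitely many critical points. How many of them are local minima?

F separates as a function of p plus a function of q, so ∇F=0 decouples.
∂F/∂p = 2(p - 3) = 0 at p ∈ {3}; ∂F/∂q = -36q(q - 2)(q + 1) = 0 at q ∈ {-1, 0, 2}.
The Hessian is diagonal: diag(F_pp, F_qq). Second derivatives: F_pp(3)=2; F_qq(-1)=-108, F_qq(0)=72, F_qq(2)=-216.
Local minima occur where both diagonal entries positive: (3, 0). Count: 1.

1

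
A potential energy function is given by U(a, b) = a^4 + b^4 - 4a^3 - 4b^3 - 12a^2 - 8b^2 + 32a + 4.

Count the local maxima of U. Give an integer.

1

U separates as a function of a plus a function of b, so ∇U=0 decouples.
∂U/∂a = 4(a - 4)(a - 1)(a + 2) = 0 at a ∈ {-2, 1, 4}; ∂U/∂b = 4b(b - 4)(b + 1) = 0 at b ∈ {-1, 0, 4}.
The Hessian is diagonal: diag(U_aa, U_bb). Second derivatives: U_aa(-2)=72, U_aa(1)=-36, U_aa(4)=72; U_bb(-1)=20, U_bb(0)=-16, U_bb(4)=80.
Local maxima occur where both diagonal entries negative: (1, 0). Count: 1.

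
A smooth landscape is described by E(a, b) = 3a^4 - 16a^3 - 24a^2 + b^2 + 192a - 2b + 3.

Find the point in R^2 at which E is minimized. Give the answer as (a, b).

(-2, 1)

E(a,b) separates as P(a) + Q(b) + 3, so its minimum is min P + min Q + 3.
P'(a) = 12(a - 4)(a - 2)(a + 2) vanishes at a ∈ {-2, 2, 4}; Q'(b) = 2b - 2 vanishes at b ∈ {1}.
Local minima of P (where P''>0): P(-2)=-304, P(4)=128. Local minima of Q: Q(1)=-1.
So the global minimum of E is P(-2) + Q(1) + 3 = -304 − 1 + 3 = -302, attained at (-2, 1).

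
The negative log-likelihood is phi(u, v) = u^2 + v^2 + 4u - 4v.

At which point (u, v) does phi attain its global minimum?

phi(u,v) separates as P(u) + Q(v), so its minimum is min P + min Q.
P'(u) = 2u + 4 vanishes at u ∈ {-2}; Q'(v) = 2v - 4 vanishes at v ∈ {2}.
Local minima of P (where P''>0): P(-2)=-4. Local minima of Q: Q(2)=-4.
So the global minimum of phi is P(-2) + Q(2) = -4 − 4 = -8, attained at (-2, 2).

(-2, 2)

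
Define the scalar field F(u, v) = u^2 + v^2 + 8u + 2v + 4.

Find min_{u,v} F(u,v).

-13

F(u,v) separates as P(u) + Q(v) + 4, so its minimum is min P + min Q + 4.
P'(u) = 2u + 8 vanishes at u ∈ {-4}; Q'(v) = 2v + 2 vanishes at v ∈ {-1}.
Local minima of P (where P''>0): P(-4)=-16. Local minima of Q: Q(-1)=-1.
So the global minimum of F is P(-4) + Q(-1) + 4 = -16 − 1 + 4 = -13, attained at (-4, -1).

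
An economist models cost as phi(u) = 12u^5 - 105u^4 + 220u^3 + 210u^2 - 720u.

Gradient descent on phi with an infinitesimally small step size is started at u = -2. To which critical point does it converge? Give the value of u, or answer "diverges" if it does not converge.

phi'(u) = 60(u - 4)(u - 3)(u - 1)(u + 1), so phi'(-2) = 5400.
Gradient descent moves in the -phi' direction, i.e. u is decreasing.
There is no critical point below u=-2, and phi' keeps the same sign, so the iterate runs off to −∞.

diverges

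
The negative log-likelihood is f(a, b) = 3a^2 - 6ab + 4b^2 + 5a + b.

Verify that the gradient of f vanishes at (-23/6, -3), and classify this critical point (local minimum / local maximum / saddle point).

∇f = (6a - 6b + 5, -6a + 8b + 1); substituting (-23/6, -3) gives ∇f = (0, 0), so (-23/6, -3) is indeed a critical point.
The Hessian of f is constant: H = [[6, -6], [-6, 8]].
det(H) = 6·8 − (-6)² = 12.
det(H) > 0 and tr(H) = 14 > 0, so H is positive definite and the point is a local minimum.

local minimum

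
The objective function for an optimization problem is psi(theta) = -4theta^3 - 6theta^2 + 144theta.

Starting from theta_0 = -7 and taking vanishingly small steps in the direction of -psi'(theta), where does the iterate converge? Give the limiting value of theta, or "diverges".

psi'(theta) = -12(theta - 3)(theta + 4), so psi'(-7) = -360.
Gradient descent moves in the -psi' direction, i.e. theta is increasing.
The nearest critical point in that direction is theta = -4, where psi'' = 84 > 0 (a local minimum). The iterate converges there.

-4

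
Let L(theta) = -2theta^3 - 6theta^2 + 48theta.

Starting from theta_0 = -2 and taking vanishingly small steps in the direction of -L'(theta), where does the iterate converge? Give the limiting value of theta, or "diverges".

-4

L'(theta) = -6(theta - 2)(theta + 4), so L'(-2) = 48.
Gradient descent moves in the -L' direction, i.e. theta is decreasing.
The nearest critical point in that direction is theta = -4, where L'' = 36 > 0 (a local minimum). The iterate converges there.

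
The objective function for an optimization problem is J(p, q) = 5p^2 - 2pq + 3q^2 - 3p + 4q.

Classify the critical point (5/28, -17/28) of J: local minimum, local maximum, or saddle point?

The Hessian of J is constant: H = [[10, -2], [-2, 6]].
det(H) = 10·6 − (-2)² = 56.
det(H) > 0 and tr(H) = 16 > 0, so H is positive definite and the point is a local minimum.

local minimum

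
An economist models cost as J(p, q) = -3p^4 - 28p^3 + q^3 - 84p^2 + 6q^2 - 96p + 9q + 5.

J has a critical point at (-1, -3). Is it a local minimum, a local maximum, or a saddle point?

The mixed partial ∂²J/∂p∂q is 0, so the Hessian at any point is diag(J_pp, J_qq) = diag(-12(3p^2 + 14p + 14), 6(q + 2)).
At (-1, -3): H = diag(-36, -6).
Both eigenvalues are negative, so H is negative definite: a local maximum.

local maximum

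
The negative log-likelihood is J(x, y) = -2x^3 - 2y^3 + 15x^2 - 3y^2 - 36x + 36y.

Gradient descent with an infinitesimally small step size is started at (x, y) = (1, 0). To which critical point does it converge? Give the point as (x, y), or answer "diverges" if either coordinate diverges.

J is separable, so gradient descent decouples: x follows -∂J/∂x, y follows -∂J/∂y.
∂J/∂x = -6(x - 3)(x - 2); at x=1 this is -12, so x increases.
∂J/∂y = -6(y - 2)(y + 3); at y=0 this is 36, so y decreases.
x converges to its nearest critical value 2 (a local min of the x-part); y converges to -3. The iterate converges to (2, -3).

(2, -3)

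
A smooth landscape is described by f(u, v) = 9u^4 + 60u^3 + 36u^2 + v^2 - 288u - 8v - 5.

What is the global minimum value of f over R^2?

-204

f(u,v) separates as P(u) + Q(v) − 5, so its minimum is min P + min Q − 5.
P'(u) = 36(u - 1)(u + 2)(u + 4) vanishes at u ∈ {-4, -2, 1}; Q'(v) = 2v - 8 vanishes at v ∈ {4}.
Local minima of P (where P''>0): P(-4)=192, P(1)=-183. Local minima of Q: Q(4)=-16.
So the global minimum of f is P(1) + Q(4) − 5 = -183 − 16 − 5 = -204, attained at (1, 4).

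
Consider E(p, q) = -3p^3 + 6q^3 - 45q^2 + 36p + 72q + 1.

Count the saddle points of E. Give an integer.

2

E separates as a function of p plus a function of q, so ∇E=0 decouples.
∂E/∂p = -9(p - 2)(p + 2) = 0 at p ∈ {-2, 2}; ∂E/∂q = 18(q - 4)(q - 1) = 0 at q ∈ {1, 4}.
The Hessian is diagonal: diag(E_pp, E_qq). Second derivatives: E_pp(-2)=36, E_pp(2)=-36; E_qq(1)=-54, E_qq(4)=54.
Saddle points occur where the two diagonal entries have opposite signs: (-2, 1), (2, 4). Count: 2.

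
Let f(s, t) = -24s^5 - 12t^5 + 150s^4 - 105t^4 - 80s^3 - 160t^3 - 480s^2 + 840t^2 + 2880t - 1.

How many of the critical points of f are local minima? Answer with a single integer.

f separates as a function of s plus a function of t, so ∇f=0 decouples.
∂f/∂s = -120s(s - 4)(s - 2)(s + 1) = 0 at s ∈ {-1, 0, 2, 4}; ∂f/∂t = -60(t - 2)(t + 2)(t + 3)(t + 4) = 0 at t ∈ {-4, -3, -2, 2}.
The Hessian is diagonal: diag(f_ss, f_tt). Second derivatives: f_ss(-1)=1800, f_ss(0)=-960, f_ss(2)=1440, f_ss(4)=-4800; f_tt(-4)=720, f_tt(-3)=-300, f_tt(-2)=480, f_tt(2)=-7200.
Local minima occur where both diagonal entries positive: (-1, -4), (-1, -2), (2, -4), (2, -2). Count: 4.

4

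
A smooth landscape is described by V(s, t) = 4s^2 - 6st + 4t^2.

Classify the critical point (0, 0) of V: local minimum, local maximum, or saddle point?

The Hessian of V is constant: H = [[8, -6], [-6, 8]].
det(H) = 8·8 − (-6)² = 28.
det(H) > 0 and tr(H) = 16 > 0, so H is positive definite and the point is a local minimum.

local minimum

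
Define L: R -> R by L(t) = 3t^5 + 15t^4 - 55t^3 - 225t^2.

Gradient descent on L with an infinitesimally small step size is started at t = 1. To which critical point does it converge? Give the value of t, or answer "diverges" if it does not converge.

L'(t) = 15t(t - 3)(t + 2)(t + 5), so L'(1) = -540.
Gradient descent moves in the -L' direction, i.e. t is increasing.
The nearest critical point in that direction is t = 3, where L'' = 1800 > 0 (a local minimum). The iterate converges there.

3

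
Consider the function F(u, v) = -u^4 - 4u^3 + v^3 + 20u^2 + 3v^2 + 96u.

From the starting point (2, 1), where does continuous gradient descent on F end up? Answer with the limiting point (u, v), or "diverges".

(-2, 0)

F is separable, so gradient descent decouples: u follows -∂F/∂u, v follows -∂F/∂v.
∂F/∂u = -4(u - 3)(u + 2)(u + 4); at u=2 this is 96, so u decreases.
∂F/∂v = 3v(v + 2); at v=1 this is 9, so v decreases.
u converges to its nearest critical value -2 (a local min of the u-part); v converges to 0. The iterate converges to (-2, 0).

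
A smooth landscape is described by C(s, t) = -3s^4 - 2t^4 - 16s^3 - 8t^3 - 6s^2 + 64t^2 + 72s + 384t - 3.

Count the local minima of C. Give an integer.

C separates as a function of s plus a function of t, so ∇C=0 decouples.
∂C/∂s = -12(s - 1)(s + 2)(s + 3) = 0 at s ∈ {-3, -2, 1}; ∂C/∂t = -8(t - 4)(t + 3)(t + 4) = 0 at t ∈ {-4, -3, 4}.
The Hessian is diagonal: diag(C_ss, C_tt). Second derivatives: C_ss(-3)=-48, C_ss(-2)=36, C_ss(1)=-144; C_tt(-4)=-64, C_tt(-3)=56, C_tt(4)=-448.
Local minima occur where both diagonal entries positive: (-2, -3). Count: 1.

1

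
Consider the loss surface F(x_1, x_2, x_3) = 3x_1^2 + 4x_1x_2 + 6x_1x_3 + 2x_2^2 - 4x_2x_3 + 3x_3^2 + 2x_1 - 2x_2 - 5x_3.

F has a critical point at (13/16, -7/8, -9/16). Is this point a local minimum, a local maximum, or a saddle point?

saddle point

The Hessian is constant: H = [[6, 4, 6], [4, 4, -4], [6, -4, 6]].
Leading principal minors: Δ₁ = 6, Δ₂ = 8, Δ₃ = -384.
The minors fit neither the all-positive nor the alternating-sign pattern, so H is indefinite: a saddle point.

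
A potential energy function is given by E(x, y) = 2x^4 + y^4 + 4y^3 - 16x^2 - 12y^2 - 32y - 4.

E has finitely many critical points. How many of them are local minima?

E separates as a function of x plus a function of y, so ∇E=0 decouples.
∂E/∂x = 8x(x - 2)(x + 2) = 0 at x ∈ {-2, 0, 2}; ∂E/∂y = 4(y - 2)(y + 1)(y + 4) = 0 at y ∈ {-4, -1, 2}.
The Hessian is diagonal: diag(E_xx, E_yy). Second derivatives: E_xx(-2)=64, E_xx(0)=-32, E_xx(2)=64; E_yy(-4)=72, E_yy(-1)=-36, E_yy(2)=72.
Local minima occur where both diagonal entries positive: (-2, -4), (-2, 2), (2, -4), (2, 2). Count: 4.

4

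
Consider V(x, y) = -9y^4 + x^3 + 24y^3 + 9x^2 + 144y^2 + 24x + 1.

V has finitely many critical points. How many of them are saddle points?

3

V separates as a function of x plus a function of y, so ∇V=0 decouples.
∂V/∂x = 3(x + 2)(x + 4) = 0 at x ∈ {-4, -2}; ∂V/∂y = -36y(y - 4)(y + 2) = 0 at y ∈ {-2, 0, 4}.
The Hessian is diagonal: diag(V_xx, V_yy). Second derivatives: V_xx(-4)=-6, V_xx(-2)=6; V_yy(-2)=-432, V_yy(0)=288, V_yy(4)=-864.
Saddle points occur where the two diagonal entries have opposite signs: (-4, 0), (-2, -2), (-2, 4). Count: 3.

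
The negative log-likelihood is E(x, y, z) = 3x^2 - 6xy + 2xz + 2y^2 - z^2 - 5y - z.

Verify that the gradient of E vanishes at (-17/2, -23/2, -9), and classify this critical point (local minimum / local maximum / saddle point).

∇E = (6x - 6y + 2z, -6x + 4y - 5, 2x - 2z - 1); substituting (-17/2, -23/2, -9) gives ∇E = (0, 0, 0), so (-17/2, -23/2, -9) is indeed a critical point.
The Hessian is constant: H = [[6, -6, 2], [-6, 4, 0], [2, 0, -2]].
Leading principal minors: Δ₁ = 6, Δ₂ = -12, Δ₃ = 8.
The minors fit neither the all-positive nor the alternating-sign pattern, so H is indefinite: a saddle point.

saddle point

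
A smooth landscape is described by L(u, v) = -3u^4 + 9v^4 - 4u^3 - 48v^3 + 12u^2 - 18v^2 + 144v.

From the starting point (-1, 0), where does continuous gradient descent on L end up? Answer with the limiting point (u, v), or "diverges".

(0, -1)

L is separable, so gradient descent decouples: u follows -∂L/∂u, v follows -∂L/∂v.
∂L/∂u = -12u(u - 1)(u + 2); at u=-1 this is -24, so u increases.
∂L/∂v = 36(v - 4)(v - 1)(v + 1); at v=0 this is 144, so v decreases.
u converges to its nearest critical value 0 (a local min of the u-part); v converges to -1. The iterate converges to (0, -1).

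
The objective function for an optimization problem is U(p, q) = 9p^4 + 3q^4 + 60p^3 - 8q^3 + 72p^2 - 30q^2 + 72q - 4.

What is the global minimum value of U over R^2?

-540

U(p,q) separates as A(p) + B(q) − 4, so its minimum is min A + min B − 4.
A'(p) = 36p(p + 1)(p + 4) vanishes at p ∈ {-4, -1, 0}; B'(q) = 12(q - 3)(q - 1)(q + 2) vanishes at q ∈ {-2, 1, 3}.
Local minima of A (where A''>0): A(-4)=-384, A(0)=0. Local minima of B: B(-2)=-152, B(3)=-27.
So the global minimum of U is A(-4) + B(-2) − 4 = -384 − 152 − 4 = -540, attained at (-4, -2).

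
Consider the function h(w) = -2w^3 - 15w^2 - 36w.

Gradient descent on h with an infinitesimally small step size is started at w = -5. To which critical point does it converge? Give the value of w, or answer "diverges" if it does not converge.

-3

h'(w) = -6(w + 2)(w + 3), so h'(-5) = -36.
Gradient descent moves in the -h' direction, i.e. w is increasing.
The nearest critical point in that direction is w = -3, where h'' = 6 > 0 (a local minimum). The iterate converges there.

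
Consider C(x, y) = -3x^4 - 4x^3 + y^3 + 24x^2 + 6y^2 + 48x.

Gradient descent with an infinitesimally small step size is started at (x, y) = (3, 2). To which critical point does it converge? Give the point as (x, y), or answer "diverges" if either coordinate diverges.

C is separable, so gradient descent decouples: x follows -∂C/∂x, y follows -∂C/∂y.
∂C/∂x = -12(x - 2)(x + 1)(x + 2); at x=3 this is -240, so x increases.
∂C/∂y = 3y(y + 4); at y=2 this is 36, so y decreases.
The x-coordinate has no critical point in that direction and runs off to infinity.

diverges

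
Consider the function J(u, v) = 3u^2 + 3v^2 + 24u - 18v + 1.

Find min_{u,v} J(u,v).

-74

J(u,v) separates as P(u) + Q(v) + 1, so its minimum is min P + min Q + 1.
P'(u) = 6u + 24 vanishes at u ∈ {-4}; Q'(v) = 6v - 18 vanishes at v ∈ {3}.
Local minima of P (where P''>0): P(-4)=-48. Local minima of Q: Q(3)=-27.
So the global minimum of J is P(-4) + Q(3) + 1 = -48 − 27 + 1 = -74, attained at (-4, 3).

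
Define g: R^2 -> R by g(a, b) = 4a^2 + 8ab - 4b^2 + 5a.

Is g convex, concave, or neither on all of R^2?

neither

g is quadratic, so its Hessian is the constant matrix H = [[8, 8], [8, -8]].
det(H) = -128, tr(H) = 0.
det(H) < 0, so H is indefinite: neither convex nor concave.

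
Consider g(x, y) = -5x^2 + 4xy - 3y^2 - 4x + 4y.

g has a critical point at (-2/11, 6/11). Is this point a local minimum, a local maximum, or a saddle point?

local maximum

The Hessian of g is constant: H = [[-10, 4], [4, -6]].
det(H) = (-10)·(-6) − 4² = 44.
det(H) > 0 and tr(H) = -16 < 0, so H is negative definite and the point is a local maximum.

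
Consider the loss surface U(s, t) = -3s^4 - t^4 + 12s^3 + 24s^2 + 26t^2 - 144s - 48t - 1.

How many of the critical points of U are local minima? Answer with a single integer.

1

U separates as a function of s plus a function of t, so ∇U=0 decouples.
∂U/∂s = -12(s - 3)(s - 2)(s + 2) = 0 at s ∈ {-2, 2, 3}; ∂U/∂t = -4(t - 3)(t - 1)(t + 4) = 0 at t ∈ {-4, 1, 3}.
The Hessian is diagonal: diag(U_ss, U_tt). Second derivatives: U_ss(-2)=-240, U_ss(2)=48, U_ss(3)=-60; U_tt(-4)=-140, U_tt(1)=40, U_tt(3)=-56.
Local minima occur where both diagonal entries positive: (2, 1). Count: 1.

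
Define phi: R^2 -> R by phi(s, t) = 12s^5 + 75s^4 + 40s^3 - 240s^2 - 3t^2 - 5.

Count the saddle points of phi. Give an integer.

phi separates as a function of s plus a function of t, so ∇phi=0 decouples.
∂phi/∂s = 60s(s - 1)(s + 2)(s + 4) = 0 at s ∈ {-4, -2, 0, 1}; ∂phi/∂t = -6t = 0 at t ∈ {0}.
The Hessian is diagonal: diag(phi_ss, phi_tt). Second derivatives: phi_ss(-4)=-2400, phi_ss(-2)=720, phi_ss(0)=-480, phi_ss(1)=900; phi_tt(0)=-6.
Saddle points occur where the two diagonal entries have opposite signs: (-2, 0), (1, 0). Count: 2.

2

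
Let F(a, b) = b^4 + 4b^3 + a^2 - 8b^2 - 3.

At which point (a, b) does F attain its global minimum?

(0, -4)

F(a,b) separates as P(a) + Q(b) − 3, so its minimum is min P + min Q − 3.
P'(a) = 2a vanishes at a ∈ {0}; Q'(b) = 4b(b - 1)(b + 4) vanishes at b ∈ {-4, 0, 1}.
Local minima of P (where P''>0): P(0)=0. Local minima of Q: Q(-4)=-128, Q(1)=-3.
So the global minimum of F is P(0) + Q(-4) − 3 = 0 − 128 − 3 = -131, attained at (0, -4).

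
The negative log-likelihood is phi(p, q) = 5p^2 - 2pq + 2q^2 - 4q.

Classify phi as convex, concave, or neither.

phi is quadratic, so its Hessian is the constant matrix H = [[10, -2], [-2, 4]].
det(H) = 36, tr(H) = 14.
det(H) > 0 and tr(H) > 0, so H is positive definite everywhere: convex.

convex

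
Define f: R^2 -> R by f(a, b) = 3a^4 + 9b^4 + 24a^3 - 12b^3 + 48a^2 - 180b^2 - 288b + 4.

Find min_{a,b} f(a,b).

-2492

f(a,b) separates as P(a) + Q(b) + 4, so its minimum is min P + min Q + 4.
P'(a) = 12a(a + 2)(a + 4) vanishes at a ∈ {-4, -2, 0}; Q'(b) = 36(b - 4)(b + 1)(b + 2) vanishes at b ∈ {-2, -1, 4}.
Local minima of P (where P''>0): P(-4)=0, P(0)=0. Local minima of Q: Q(-2)=96, Q(4)=-2496.
So the global minimum of f is P(-4) + Q(4) + 4 = 0 − 2496 + 4 = -2492, attained at (-4, 4).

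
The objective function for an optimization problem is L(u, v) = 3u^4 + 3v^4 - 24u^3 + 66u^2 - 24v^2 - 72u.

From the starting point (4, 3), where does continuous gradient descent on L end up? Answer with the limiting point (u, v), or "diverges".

L is separable, so gradient descent decouples: u follows -∂L/∂u, v follows -∂L/∂v.
∂L/∂u = 12(u - 3)(u - 2)(u - 1); at u=4 this is 72, so u decreases.
∂L/∂v = 12v(v - 2)(v + 2); at v=3 this is 180, so v decreases.
u converges to its nearest critical value 3 (a local min of the u-part); v converges to 2. The iterate converges to (3, 2).

(3, 2)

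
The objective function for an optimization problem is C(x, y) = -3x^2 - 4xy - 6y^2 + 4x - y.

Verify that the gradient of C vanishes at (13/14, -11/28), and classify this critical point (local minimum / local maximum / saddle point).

∇C = (-6x - 4y + 4, -4x - 12y - 1); substituting (13/14, -11/28) gives ∇C = (0, 0), so (13/14, -11/28) is indeed a critical point.
The Hessian of C is constant: H = [[-6, -4], [-4, -12]].
det(H) = (-6)·(-12) − (-4)² = 56.
det(H) > 0 and tr(H) = -18 < 0, so H is negative definite and the point is a local maximum.

local maximum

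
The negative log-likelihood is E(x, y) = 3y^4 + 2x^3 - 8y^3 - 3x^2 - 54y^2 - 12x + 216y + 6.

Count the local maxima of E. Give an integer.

1

E separates as a function of x plus a function of y, so ∇E=0 decouples.
∂E/∂x = 6(x - 2)(x + 1) = 0 at x ∈ {-1, 2}; ∂E/∂y = 12(y - 3)(y - 2)(y + 3) = 0 at y ∈ {-3, 2, 3}.
The Hessian is diagonal: diag(E_xx, E_yy). Second derivatives: E_xx(-1)=-18, E_xx(2)=18; E_yy(-3)=360, E_yy(2)=-60, E_yy(3)=72.
Local maxima occur where both diagonal entries negative: (-1, 2). Count: 1.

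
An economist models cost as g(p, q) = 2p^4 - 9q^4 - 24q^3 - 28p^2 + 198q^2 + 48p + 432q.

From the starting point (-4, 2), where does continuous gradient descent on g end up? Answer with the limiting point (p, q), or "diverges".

g is separable, so gradient descent decouples: p follows -∂g/∂p, q follows -∂g/∂q.
∂g/∂p = 8(p - 2)(p - 1)(p + 3); at p=-4 this is -240, so p increases.
∂g/∂q = -36(q - 3)(q + 1)(q + 4); at q=2 this is 648, so q decreases.
p converges to its nearest critical value -3 (a local min of the p-part); q converges to -1. The iterate converges to (-3, -1).

(-3, -1)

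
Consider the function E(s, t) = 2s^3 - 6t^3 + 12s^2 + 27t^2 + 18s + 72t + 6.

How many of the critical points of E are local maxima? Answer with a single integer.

E separates as a function of s plus a function of t, so ∇E=0 decouples.
∂E/∂s = 6(s + 1)(s + 3) = 0 at s ∈ {-3, -1}; ∂E/∂t = -18(t - 4)(t + 1) = 0 at t ∈ {-1, 4}.
The Hessian is diagonal: diag(E_ss, E_tt). Second derivatives: E_ss(-3)=-12, E_ss(-1)=12; E_tt(-1)=90, E_tt(4)=-90.
Local maxima occur where both diagonal entries negative: (-3, 4). Count: 1.

1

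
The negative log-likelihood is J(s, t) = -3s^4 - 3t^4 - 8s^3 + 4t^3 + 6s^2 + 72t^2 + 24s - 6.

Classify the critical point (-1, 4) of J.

saddle point

The mixed partial ∂²J/∂s∂t is 0, so the Hessian at any point is diag(J_ss, J_tt) = diag(12(-3s^2 - 4s + 1), 12(-3t^2 + 2t + 12)).
At (-1, 4): H = diag(24, -336).
The eigenvalues have opposite signs, so H is indefinite: a saddle point.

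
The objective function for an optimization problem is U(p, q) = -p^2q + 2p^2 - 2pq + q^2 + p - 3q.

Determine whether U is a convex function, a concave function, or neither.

The term -p^2q is cubic, so the Hessian is not constant.
∂²U/∂p² = -2q + 4, which takes both signs as q varies (negative for sufficiently large q). A diagonal entry of the Hessian changing sign means the Hessian is neither positive- nor negative-semidefinite on all of R^2.

neither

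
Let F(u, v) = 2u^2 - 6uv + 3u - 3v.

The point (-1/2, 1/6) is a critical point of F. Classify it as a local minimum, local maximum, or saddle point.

saddle point

The Hessian of F is constant: H = [[4, -6], [-6, 0]].
det(H) = 4·0 − (-6)² = -36.
Since det(H) < 0, H is indefinite and the critical point is a saddle point.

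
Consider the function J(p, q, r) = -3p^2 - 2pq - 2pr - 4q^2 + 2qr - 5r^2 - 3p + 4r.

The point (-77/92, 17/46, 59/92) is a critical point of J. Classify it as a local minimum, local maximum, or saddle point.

The Hessian is constant: H = [[-6, -2, -2], [-2, -8, 2], [-2, 2, -10]].
Leading principal minors: Δ₁ = -6, Δ₂ = 44, Δ₃ = -368.
The minors alternate sign starting negative (−, +, −), so H is negative definite: a local maximum.

local maximum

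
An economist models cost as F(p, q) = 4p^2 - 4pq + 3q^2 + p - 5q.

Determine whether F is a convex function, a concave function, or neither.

F is quadratic, so its Hessian is the constant matrix H = [[8, -4], [-4, 6]].
det(H) = 32, tr(H) = 14.
det(H) > 0 and tr(H) > 0, so H is positive definite everywhere: convex.

convex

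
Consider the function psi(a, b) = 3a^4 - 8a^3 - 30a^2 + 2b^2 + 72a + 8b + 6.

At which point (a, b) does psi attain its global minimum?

psi(a,b) separates as P(a) + Q(b) + 6, so its minimum is min P + min Q + 6.
P'(a) = 12(a - 3)(a - 1)(a + 2) vanishes at a ∈ {-2, 1, 3}; Q'(b) = 4b + 8 vanishes at b ∈ {-2}.
Local minima of P (where P''>0): P(-2)=-152, P(3)=-27. Local minima of Q: Q(-2)=-8.
So the global minimum of psi is P(-2) + Q(-2) + 6 = -152 − 8 + 6 = -154, attained at (-2, -2).

(-2, -2)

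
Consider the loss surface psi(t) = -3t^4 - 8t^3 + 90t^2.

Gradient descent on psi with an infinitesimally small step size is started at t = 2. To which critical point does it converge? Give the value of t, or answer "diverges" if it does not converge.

0

psi'(t) = -12t(t - 3)(t + 5), so psi'(2) = 168.
Gradient descent moves in the -psi' direction, i.e. t is decreasing.
The nearest critical point in that direction is t = 0, where psi'' = 180 > 0 (a local minimum). The iterate converges there.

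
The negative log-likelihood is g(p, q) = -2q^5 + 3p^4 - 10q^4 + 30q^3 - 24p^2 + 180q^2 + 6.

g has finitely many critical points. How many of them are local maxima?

g separates as a function of p plus a function of q, so ∇g=0 decouples.
∂g/∂p = 12p(p - 2)(p + 2) = 0 at p ∈ {-2, 0, 2}; ∂g/∂q = -10q(q - 3)(q + 3)(q + 4) = 0 at q ∈ {-4, -3, 0, 3}.
The Hessian is diagonal: diag(g_pp, g_qq). Second derivatives: g_pp(-2)=96, g_pp(0)=-48, g_pp(2)=96; g_qq(-4)=280, g_qq(-3)=-180, g_qq(0)=360, g_qq(3)=-1260.
Local maxima occur where both diagonal entries negative: (0, -3), (0, 3). Count: 2.

2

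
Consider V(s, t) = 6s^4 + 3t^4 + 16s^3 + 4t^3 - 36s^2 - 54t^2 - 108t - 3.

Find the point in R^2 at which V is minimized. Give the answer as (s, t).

V(s,t) separates as P(s) + Q(t) − 3, so its minimum is min P + min Q − 3.
P'(s) = 24s(s - 1)(s + 3) vanishes at s ∈ {-3, 0, 1}; Q'(t) = 12(t - 3)(t + 1)(t + 3) vanishes at t ∈ {-3, -1, 3}.
Local minima of P (where P''>0): P(-3)=-270, P(1)=-14. Local minima of Q: Q(-3)=-27, Q(3)=-459.
So the global minimum of V is P(-3) + Q(3) − 3 = -270 − 459 − 3 = -732, attained at (-3, 3).

(-3, 3)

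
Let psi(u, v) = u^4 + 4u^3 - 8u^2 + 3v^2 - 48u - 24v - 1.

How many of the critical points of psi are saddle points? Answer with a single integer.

psi separates as a function of u plus a function of v, so ∇psi=0 decouples.
∂psi/∂u = 4(u - 2)(u + 2)(u + 3) = 0 at u ∈ {-3, -2, 2}; ∂psi/∂v = 6(v - 4) = 0 at v ∈ {4}.
The Hessian is diagonal: diag(psi_uu, psi_vv). Second derivatives: psi_uu(-3)=20, psi_uu(-2)=-16, psi_uu(2)=80; psi_vv(4)=6.
Saddle points occur where the two diagonal entries have opposite signs: (-2, 4). Count: 1.

1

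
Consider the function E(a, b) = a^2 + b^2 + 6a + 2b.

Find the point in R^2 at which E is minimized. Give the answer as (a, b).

(-3, -1)

E(a,b) separates as P(a) + Q(b), so its minimum is min P + min Q.
P'(a) = 2a + 6 vanishes at a ∈ {-3}; Q'(b) = 2b + 2 vanishes at b ∈ {-1}.
Local minima of P (where P''>0): P(-3)=-9. Local minima of Q: Q(-1)=-1.
So the global minimum of E is P(-3) + Q(-1) = -9 − 1 = -10, attained at (-3, -1).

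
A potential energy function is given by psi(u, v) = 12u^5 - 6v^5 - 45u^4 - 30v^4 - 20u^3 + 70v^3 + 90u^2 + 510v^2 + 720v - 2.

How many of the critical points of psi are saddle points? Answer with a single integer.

8

psi separates as a function of u plus a function of v, so ∇psi=0 decouples.
∂psi/∂u = 60u(u - 3)(u - 1)(u + 1) = 0 at u ∈ {-1, 0, 1, 3}; ∂psi/∂v = -30(v - 3)(v + 1)(v + 2)(v + 4) = 0 at v ∈ {-4, -2, -1, 3}.
The Hessian is diagonal: diag(psi_uu, psi_vv). Second derivatives: psi_uu(-1)=-480, psi_uu(0)=180, psi_uu(1)=-240, psi_uu(3)=1440; psi_vv(-4)=1260, psi_vv(-2)=-300, psi_vv(-1)=360, psi_vv(3)=-4200.
Saddle points occur where the two diagonal entries have opposite signs: (-1, -4), (-1, -1), (0, -2), (0, 3), (1, -4), (1, -1), (3, -2), (3, 3). Count: 8.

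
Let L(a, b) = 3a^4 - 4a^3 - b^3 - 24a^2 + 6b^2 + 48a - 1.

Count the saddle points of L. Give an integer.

L separates as a function of a plus a function of b, so ∇L=0 decouples.
∂L/∂a = 12(a - 2)(a - 1)(a + 2) = 0 at a ∈ {-2, 1, 2}; ∂L/∂b = -3b(b - 4) = 0 at b ∈ {0, 4}.
The Hessian is diagonal: diag(L_aa, L_bb). Second derivatives: L_aa(-2)=144, L_aa(1)=-36, L_aa(2)=48; L_bb(0)=12, L_bb(4)=-12.
Saddle points occur where the two diagonal entries have opposite signs: (-2, 4), (1, 0), (2, 4). Count: 3.

3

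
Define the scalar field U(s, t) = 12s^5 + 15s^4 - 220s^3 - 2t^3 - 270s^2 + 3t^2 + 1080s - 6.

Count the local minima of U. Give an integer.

2

U separates as a function of s plus a function of t, so ∇U=0 decouples.
∂U/∂s = 60(s - 3)(s - 1)(s + 2)(s + 3) = 0 at s ∈ {-3, -2, 1, 3}; ∂U/∂t = -6t(t - 1) = 0 at t ∈ {0, 1}.
The Hessian is diagonal: diag(U_ss, U_tt). Second derivatives: U_ss(-3)=-1440, U_ss(-2)=900, U_ss(1)=-1440, U_ss(3)=3600; U_tt(0)=6, U_tt(1)=-6.
Local minima occur where both diagonal entries positive: (-2, 0), (3, 0). Count: 2.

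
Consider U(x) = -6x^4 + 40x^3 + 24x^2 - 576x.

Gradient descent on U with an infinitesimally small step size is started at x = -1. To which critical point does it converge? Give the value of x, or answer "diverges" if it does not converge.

3

U'(x) = -24(x - 4)(x - 3)(x + 2), so U'(-1) = -480.
Gradient descent moves in the -U' direction, i.e. x is increasing.
The nearest critical point in that direction is x = 3, where U'' = 120 > 0 (a local minimum). The iterate converges there.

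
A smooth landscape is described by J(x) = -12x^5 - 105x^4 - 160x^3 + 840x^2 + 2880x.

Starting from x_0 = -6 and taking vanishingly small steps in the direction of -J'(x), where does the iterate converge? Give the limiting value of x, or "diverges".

-4

J'(x) = -60(x - 2)(x + 2)(x + 3)(x + 4), so J'(-6) = -11520.
Gradient descent moves in the -J' direction, i.e. x is increasing.
The nearest critical point in that direction is x = -4, where J'' = 720 > 0 (a local minimum). The iterate converges there.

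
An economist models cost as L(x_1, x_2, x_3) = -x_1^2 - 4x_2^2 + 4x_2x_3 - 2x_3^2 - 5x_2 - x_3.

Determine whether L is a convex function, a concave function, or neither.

L is quadratic, so its Hessian is the constant matrix H = [[-2, 0, 0], [0, -8, 4], [0, 4, -4]].
Leading principal minors: -2, 16, -32.
Signs alternate −, +, − ⇒ H ≺ 0 ⇒ concave.

concave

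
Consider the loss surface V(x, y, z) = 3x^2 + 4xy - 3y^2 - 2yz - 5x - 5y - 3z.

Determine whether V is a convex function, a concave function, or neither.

neither

V is quadratic, so its Hessian is the constant matrix H = [[6, 4, 0], [4, -6, -2], [0, -2, 0]].
Leading principal minors: 6, -52, -24.
Neither pattern holds ⇒ H is indefinite ⇒ neither convex nor concave.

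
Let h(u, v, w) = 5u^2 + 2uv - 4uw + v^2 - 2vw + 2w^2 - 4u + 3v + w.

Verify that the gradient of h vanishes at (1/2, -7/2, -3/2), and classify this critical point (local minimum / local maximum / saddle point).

local minimum

∇h = (10u + 2v - 4w - 4, 2u + 2v - 2w + 3, -4u - 2v + 4w + 1); substituting (1/2, -7/2, -3/2) gives ∇h = (0, 0, 0), so (1/2, -7/2, -3/2) is indeed a critical point.
The Hessian is constant: H = [[10, 2, -4], [2, 2, -2], [-4, -2, 4]].
Leading principal minors: Δ₁ = 10, Δ₂ = 16, Δ₃ = 24.
All leading minors are positive, so H is positive definite: a local minimum.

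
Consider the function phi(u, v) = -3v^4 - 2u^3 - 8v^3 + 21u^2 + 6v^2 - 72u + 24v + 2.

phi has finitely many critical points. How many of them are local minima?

1

phi separates as a function of u plus a function of v, so ∇phi=0 decouples.
∂phi/∂u = -6(u - 4)(u - 3) = 0 at u ∈ {3, 4}; ∂phi/∂v = -12(v - 1)(v + 1)(v + 2) = 0 at v ∈ {-2, -1, 1}.
The Hessian is diagonal: diag(phi_uu, phi_vv). Second derivatives: phi_uu(3)=6, phi_uu(4)=-6; phi_vv(-2)=-36, phi_vv(-1)=24, phi_vv(1)=-72.
Local minima occur where both diagonal entries positive: (3, -1). Count: 1.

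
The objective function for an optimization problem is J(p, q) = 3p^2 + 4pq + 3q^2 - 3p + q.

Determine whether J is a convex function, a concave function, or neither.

J is quadratic, so its Hessian is the constant matrix H = [[6, 4], [4, 6]].
det(H) = 20, tr(H) = 12.
det(H) > 0 and tr(H) > 0, so H is positive definite everywhere: convex.

convex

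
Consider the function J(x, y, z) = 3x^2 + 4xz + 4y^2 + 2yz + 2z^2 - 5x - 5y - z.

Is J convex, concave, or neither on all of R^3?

convex

J is quadratic, so its Hessian is the constant matrix H = [[6, 0, 4], [0, 8, 2], [4, 2, 4]].
Leading principal minors: 6, 48, 40.
All positive ⇒ H ≻ 0 ⇒ convex.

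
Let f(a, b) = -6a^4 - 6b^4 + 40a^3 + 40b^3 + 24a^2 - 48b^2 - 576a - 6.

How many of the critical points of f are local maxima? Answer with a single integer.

4

f separates as a function of a plus a function of b, so ∇f=0 decouples.
∂f/∂a = -24(a - 4)(a - 3)(a + 2) = 0 at a ∈ {-2, 3, 4}; ∂f/∂b = -24b(b - 4)(b - 1) = 0 at b ∈ {0, 1, 4}.
The Hessian is diagonal: diag(f_aa, f_bb). Second derivatives: f_aa(-2)=-720, f_aa(3)=120, f_aa(4)=-144; f_bb(0)=-96, f_bb(1)=72, f_bb(4)=-288.
Local maxima occur where both diagonal entries negative: (-2, 0), (-2, 4), (4, 0), (4, 4). Count: 4.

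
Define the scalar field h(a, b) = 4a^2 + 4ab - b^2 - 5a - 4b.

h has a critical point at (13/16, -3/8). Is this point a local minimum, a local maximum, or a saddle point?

saddle point

The Hessian of h is constant: H = [[8, 4], [4, -2]].
det(H) = 8·(-2) − 4² = -32.
Since det(H) < 0, H is indefinite and the critical point is a saddle point.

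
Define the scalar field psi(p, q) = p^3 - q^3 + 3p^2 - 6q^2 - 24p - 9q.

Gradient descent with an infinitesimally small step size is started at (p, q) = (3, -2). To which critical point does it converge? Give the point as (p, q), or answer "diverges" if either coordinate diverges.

psi is separable, so gradient descent decouples: p follows -∂psi/∂p, q follows -∂psi/∂q.
∂psi/∂p = 3(p - 2)(p + 4); at p=3 this is 21, so p decreases.
∂psi/∂q = -3(q + 1)(q + 3); at q=-2 this is 3, so q decreases.
p converges to its nearest critical value 2 (a local min of the p-part); q converges to -3. The iterate converges to (2, -3).

(2, -3)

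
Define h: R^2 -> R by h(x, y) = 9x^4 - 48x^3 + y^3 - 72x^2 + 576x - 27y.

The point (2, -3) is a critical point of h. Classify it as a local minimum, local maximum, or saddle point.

local maximum

The mixed partial ∂²h/∂x∂y is 0, so the Hessian at any point is diag(h_xx, h_yy) = diag(36(3x^2 - 8x - 4), 6y).
At (2, -3): H = diag(-288, -18).
Both eigenvalues are negative, so H is negative definite: a local maximum.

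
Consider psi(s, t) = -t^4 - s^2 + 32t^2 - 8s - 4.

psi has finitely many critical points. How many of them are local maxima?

2

psi separates as a function of s plus a function of t, so ∇psi=0 decouples.
∂psi/∂s = -2(s + 4) = 0 at s ∈ {-4}; ∂psi/∂t = -4t(t - 4)(t + 4) = 0 at t ∈ {-4, 0, 4}.
The Hessian is diagonal: diag(psi_ss, psi_tt). Second derivatives: psi_ss(-4)=-2; psi_tt(-4)=-128, psi_tt(0)=64, psi_tt(4)=-128.
Local maxima occur where both diagonal entries negative: (-4, -4), (-4, 4). Count: 2.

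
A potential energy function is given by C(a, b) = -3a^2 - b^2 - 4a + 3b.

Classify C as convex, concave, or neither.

C is quadratic, so its Hessian is the constant matrix H = [[-6, 0], [0, -2]].
det(H) = 12, tr(H) = -8.
det(H) > 0 and tr(H) < 0, so H is negative definite everywhere: concave.

concave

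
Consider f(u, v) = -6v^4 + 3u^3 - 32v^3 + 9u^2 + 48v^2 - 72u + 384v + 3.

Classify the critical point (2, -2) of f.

The mixed partial ∂²f/∂u∂v is 0, so the Hessian at any point is diag(f_uu, f_vv) = diag(18(u + 1), 24(-3v^2 - 8v + 4)).
At (2, -2): H = diag(54, 192).
Both eigenvalues are positive, so H is positive definite: a local minimum.

local minimum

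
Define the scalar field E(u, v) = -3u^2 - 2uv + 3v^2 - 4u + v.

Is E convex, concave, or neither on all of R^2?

neither

E is quadratic, so its Hessian is the constant matrix H = [[-6, -2], [-2, 6]].
det(H) = -40, tr(H) = 0.
det(H) < 0, so H is indefinite: neither convex nor concave.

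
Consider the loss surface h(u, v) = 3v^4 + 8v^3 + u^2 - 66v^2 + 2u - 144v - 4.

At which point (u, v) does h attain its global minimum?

(-1, 3)

h(u,v) separates as P(u) + Q(v) − 4, so its minimum is min P + min Q − 4.
P'(u) = 2u + 2 vanishes at u ∈ {-1}; Q'(v) = 12(v - 3)(v + 1)(v + 4) vanishes at v ∈ {-4, -1, 3}.
Local minima of P (where P''>0): P(-1)=-1. Local minima of Q: Q(-4)=-224, Q(3)=-567.
So the global minimum of h is P(-1) + Q(3) − 4 = -1 − 567 − 4 = -572, attained at (-1, 3).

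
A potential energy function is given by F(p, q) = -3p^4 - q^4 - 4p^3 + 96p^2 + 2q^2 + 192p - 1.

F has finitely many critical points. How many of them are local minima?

F separates as a function of p plus a function of q, so ∇F=0 decouples.
∂F/∂p = -12(p - 4)(p + 1)(p + 4) = 0 at p ∈ {-4, -1, 4}; ∂F/∂q = -4q(q - 1)(q + 1) = 0 at q ∈ {-1, 0, 1}.
The Hessian is diagonal: diag(F_pp, F_qq). Second derivatives: F_pp(-4)=-288, F_pp(-1)=180, F_pp(4)=-480; F_qq(-1)=-8, F_qq(0)=4, F_qq(1)=-8.
Local minima occur where both diagonal entries positive: (-1, 0). Count: 1.

1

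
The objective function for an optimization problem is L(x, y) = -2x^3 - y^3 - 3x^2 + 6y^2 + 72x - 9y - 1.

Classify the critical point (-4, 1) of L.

local minimum

The mixed partial ∂²L/∂x∂y is 0, so the Hessian at any point is diag(L_xx, L_yy) = diag(-6(2x + 1), 6(-y + 2)).
At (-4, 1): H = diag(42, 6).
Both eigenvalues are positive, so H is positive definite: a local minimum.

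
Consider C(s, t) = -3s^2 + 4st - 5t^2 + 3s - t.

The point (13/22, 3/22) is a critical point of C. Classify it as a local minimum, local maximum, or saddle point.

local maximum

The Hessian of C is constant: H = [[-6, 4], [4, -10]].
det(H) = (-6)·(-10) − 4² = 44.
det(H) > 0 and tr(H) = -16 < 0, so H is negative definite and the point is a local maximum.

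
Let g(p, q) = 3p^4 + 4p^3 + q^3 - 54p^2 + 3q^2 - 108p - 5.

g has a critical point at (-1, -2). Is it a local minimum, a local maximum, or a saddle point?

local maximum

The mixed partial ∂²g/∂p∂q is 0, so the Hessian at any point is diag(g_pp, g_qq) = diag(12(3p^2 + 2p - 9), 6(q + 1)).
At (-1, -2): H = diag(-96, -6).
Both eigenvalues are negative, so H is negative definite: a local maximum.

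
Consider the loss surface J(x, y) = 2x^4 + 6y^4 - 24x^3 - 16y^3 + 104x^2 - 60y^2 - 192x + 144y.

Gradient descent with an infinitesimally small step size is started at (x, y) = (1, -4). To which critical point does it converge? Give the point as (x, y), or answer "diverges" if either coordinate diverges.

J is separable, so gradient descent decouples: x follows -∂J/∂x, y follows -∂J/∂y.
∂J/∂x = 8(x - 4)(x - 3)(x - 2); at x=1 this is -48, so x increases.
∂J/∂y = 24(y - 3)(y - 1)(y + 2); at y=-4 this is -1680, so y increases.
x converges to its nearest critical value 2 (a local min of the x-part); y converges to -2. The iterate converges to (2, -2).

(2, -2)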